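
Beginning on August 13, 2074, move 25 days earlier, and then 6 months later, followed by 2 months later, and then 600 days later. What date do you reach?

November 8, 2076

Going back 25 days from August 13, 2074:
Going back 13 days from August 13, 2074 reaches the end of the previous month; 25 − 13 = 12 left.
July 2074 has 31 days; 31 − 12 = 19 → July 19, 2074.
Advancing 6 months from July 19, 2074:
month 7 + 6 = 13, which is month 1 of year 2075 → January 2075.
Day 19 is valid in January, giving January 19, 2075.
Counting forward 2 months from January 19, 2075:
month 1 + 2 = 3 → March 2075.
Day 19 is valid in March, giving March 19, 2075.
Advancing 600 days from March 19, 2075:
March has 31 days, so 31 − 19 = 12 days remain after March 19, 2075; 600 − 12 = 588 left.
April 2075 has 30 days: 588 − 30 = 558 left.
May 2075 has 31 days: 558 − 31 = 527 left.
June 2075 has 30 days: 527 − 30 = 497 left.
July 2075 has 31 days: 497 − 31 = 466 left.
August 2075 has 31 days: 466 − 31 = 435 left.
September 2075 has 30 days: 435 − 30 = 405 left.
October 2075 has 31 days: 405 − 31 = 374 left.
November 2075 has 30 days: 374 − 30 = 344 left.
December 2075 has 31 days: 344 − 31 = 313 left.
January 2076 has 31 days: 313 − 31 = 282 left.
February 2076 has 29 days (2076 is a leap year): 282 − 29 = 253 left.
March 2076 has 31 days: 253 − 31 = 222 left.
April 2076 has 30 days: 222 − 30 = 192 left.
May 2076 has 31 days: 192 − 31 = 161 left.
June 2076 has 30 days: 161 − 30 = 131 left.
July 2076 has 31 days: 131 − 31 = 100 left.
August 2076 has 31 days: 100 − 31 = 69 left.
September 2076 has 30 days: 69 − 30 = 39 left.
October 2076 has 31 days: 39 − 31 = 8 left.
8 days into November 2076 → November 8, 2076.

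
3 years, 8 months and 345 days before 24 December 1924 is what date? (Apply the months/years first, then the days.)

May 14, 1920

Counting back 3 years, 8 months and 345 days from December 24, 1924: first the month/year part, then the days.
-3 years → 1921; month 12 − 8 = 4 → April 1921.
Day 24 is valid in April, giving April 24, 1921.
Now subtract 345 days from April 24, 1921.
Going back 24 days from April 24, 1921 reaches the end of the previous month; 345 − 24 = 321 left.
March 1921 has 31 days: 321 − 31 = 290 left.
February 1921 has 28 days (1921 is not a leap year): 290 − 28 = 262 left.
January 1921 has 31 days: 262 − 31 = 231 left.
December 1920 has 31 days: 231 − 31 = 200 left.
November 1920 has 30 days: 200 − 30 = 170 left.
October 1920 has 31 days: 170 − 31 = 139 left.
September 1920 has 30 days: 139 − 30 = 109 left.
August 1920 has 31 days: 109 − 31 = 78 left.
July 1920 has 31 days: 78 − 31 = 47 left.
June 1920 has 30 days: 47 − 30 = 17 left.
May 1920 has 31 days; 31 − 17 = 14 → May 14, 1920.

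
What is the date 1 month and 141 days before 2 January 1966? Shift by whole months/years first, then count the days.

Subtracting 1 month and 141 days from January 2, 1966: first the month/year part, then the days.
month 1 − 1 = 0, which is month 12 of year 1965 → December 1965.
Day 2 is valid in December, giving December 2, 1965.
Now subtract 141 days from December 2, 1965.
Going back 2 days from December 2, 1965 reaches the end of the previous month; 141 − 2 = 139 left.
November 1965 has 30 days: 139 − 30 = 109 left.
October 1965 has 31 days: 109 − 31 = 78 left.
September 1965 has 30 days: 78 − 30 = 48 left.
August 1965 has 31 days: 48 − 31 = 17 left.
July 1965 has 31 days; 31 − 17 = 14 → July 14, 1965.

July 14, 1965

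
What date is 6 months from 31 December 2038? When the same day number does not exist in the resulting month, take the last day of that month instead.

Counting forward 6 months from December 31, 2038.
month 12 + 6 = 18, which is month 6 of year 2039 → June 2039.
June 2039 has only 30 days and the start was day 31, so the date clamps to June 30, 2039.

June 30, 2039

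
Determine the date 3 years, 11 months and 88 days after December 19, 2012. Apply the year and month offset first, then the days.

February 15, 2017

Adding 3 years, 11 months and 88 days from December 19, 2012: first the month/year part, then the days.
+3 years → 2015; month 12 + 11 = 23, which is month 11 of year 2016 → November 2016.
Day 19 is valid in November, giving November 19, 2016.
Now add 88 days from November 19, 2016.
November has 30 days, so 30 − 19 = 11 days remain after November 19, 2016; 88 − 11 = 77 left.
December 2016 has 31 days: 77 − 31 = 46 left.
January 2017 has 31 days: 46 − 31 = 15 left.
15 days into February 2017 → February 15, 2017.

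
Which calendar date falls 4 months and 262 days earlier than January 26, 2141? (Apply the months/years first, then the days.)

January 8, 2140

Going back 4 months and 262 days from January 26, 2141: first the month/year part, then the days.
month 1 − 4 = -3, which is month 9 of year 2140 → September 2140.
Day 26 is valid in September, giving September 26, 2140.
Now subtract 262 days from September 26, 2140.
Going back 26 days from September 26, 2140 reaches the end of the previous month; 262 − 26 = 236 left.
August 2140 has 31 days: 236 − 31 = 205 left.
July 2140 has 31 days: 205 − 31 = 174 left.
June 2140 has 30 days: 174 − 30 = 144 left.
May 2140 has 31 days: 144 − 31 = 113 left.
April 2140 has 30 days: 113 − 30 = 83 left.
March 2140 has 31 days: 83 − 31 = 52 left.
February 2140 has 29 days (2140 is a leap year): 52 − 29 = 23 left.
January 2140 has 31 days; 31 − 23 = 8 → January 8, 2140.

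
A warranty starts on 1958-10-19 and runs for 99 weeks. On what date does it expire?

September 11, 1960

Counting forward 99 weeks = 693 days from October 19, 1958.
October has 31 days, so 31 − 19 = 12 days remain after October 19, 1958; 693 − 12 = 681 left.
November 1958 has 30 days: 681 − 30 = 651 left.
December 1958 has 31 days: 651 − 31 = 620 left.
January 1959 has 31 days: 620 − 31 = 589 left.
February 1959 has 28 days (1959 is not a leap year): 589 − 28 = 561 left.
March 1959 has 31 days: 561 − 31 = 530 left.
April 1959 has 30 days: 530 − 30 = 500 left.
May 1959 has 31 days: 500 − 31 = 469 left.
June 1959 has 30 days: 469 − 30 = 439 left.
July 1959 has 31 days: 439 − 31 = 408 left.
August 1959 has 31 days: 408 − 31 = 377 left.
September 1959 has 30 days: 377 − 30 = 347 left.
October 1959 has 31 days: 347 − 31 = 316 left.
November 1959 has 30 days: 316 − 30 = 286 left.
December 1959 has 31 days: 286 − 31 = 255 left.
January 1960 has 31 days: 255 − 31 = 224 left.
February 1960 has 29 days (1960 is a leap year): 224 − 29 = 195 left.
March 1960 has 31 days: 195 − 31 = 164 left.
April 1960 has 30 days: 164 − 30 = 134 left.
May 1960 has 31 days: 134 − 31 = 103 left.
June 1960 has 30 days: 103 − 30 = 73 left.
July 1960 has 31 days: 73 − 31 = 42 left.
August 1960 has 31 days: 42 − 31 = 11 left.
11 days into September 1960 → September 11, 1960.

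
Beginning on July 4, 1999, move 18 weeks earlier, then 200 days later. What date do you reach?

September 16, 1999

Subtracting 18 weeks (= 126 days) from July 4, 1999:
Going back 4 days from July 4, 1999 reaches the end of the previous month; 126 − 4 = 122 left.
June 1999 has 30 days: 122 − 30 = 92 left.
May 1999 has 31 days: 92 − 31 = 61 left.
April 1999 has 30 days: 61 − 30 = 31 left.
March 1999 has 31 days: 31 − 31 = 0 left.
February 1999 has 28 days; 28 − 0 = 28 → February 28, 1999.
Adding 200 days from February 28, 1999:
February has 28 days, so 28 − 28 = 0 days remain after February 28, 1999; 200 − 0 = 200 left.
March 1999 has 31 days: 200 − 31 = 169 left.
April 1999 has 30 days: 169 − 30 = 139 left.
May 1999 has 31 days: 139 − 31 = 108 left.
June 1999 has 30 days: 108 − 30 = 78 left.
July 1999 has 31 days: 78 − 31 = 47 left.
August 1999 has 31 days: 47 − 31 = 16 left.
16 days into September 1999 → September 16, 1999.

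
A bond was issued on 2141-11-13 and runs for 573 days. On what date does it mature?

June 9, 2143

Counting forward 573 days from November 13, 2141.
November has 30 days, so 30 − 13 = 17 days remain after November 13, 2141; 573 − 17 = 556 left.
December 2141 has 31 days: 556 − 31 = 525 left.
January 2142 has 31 days: 525 − 31 = 494 left.
February 2142 has 28 days (2142 is not a leap year): 494 − 28 = 466 left.
March 2142 has 31 days: 466 − 31 = 435 left.
April 2142 has 30 days: 435 − 30 = 405 left.
May 2142 has 31 days: 405 − 31 = 374 left.
June 2142 has 30 days: 374 − 30 = 344 left.
July 2142 has 31 days: 344 − 31 = 313 left.
August 2142 has 31 days: 313 − 31 = 282 left.
September 2142 has 30 days: 282 − 30 = 252 left.
October 2142 has 31 days: 252 − 31 = 221 left.
November 2142 has 30 days: 221 − 30 = 191 left.
December 2142 has 31 days: 191 − 31 = 160 left.
January 2143 has 31 days: 160 − 31 = 129 left.
February 2143 has 28 days (2143 is not a leap year): 129 − 28 = 101 left.
March 2143 has 31 days: 101 − 31 = 70 left.
April 2143 has 30 days: 70 − 30 = 40 left.
May 2143 has 31 days: 40 − 31 = 9 left.
9 days into June 2143 → June 9, 2143.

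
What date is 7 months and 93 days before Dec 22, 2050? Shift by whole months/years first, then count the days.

February 18, 2050

Counting back 7 months and 93 days from December 22, 2050: first the month/year part, then the days.
month 12 − 7 = 5 → May 2050.
Day 22 is valid in May, giving May 22, 2050.
Now subtract 93 days from May 22, 2050.
Going back 22 days from May 22, 2050 reaches the end of the previous month; 93 − 22 = 71 left.
April 2050 has 30 days: 71 − 30 = 41 left.
March 2050 has 31 days: 41 − 31 = 10 left.
February 2050 has 28 days; 28 − 10 = 18 → February 18, 2050.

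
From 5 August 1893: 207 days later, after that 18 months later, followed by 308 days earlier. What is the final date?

Counting forward 207 days from August 5, 1893:
August has 31 days, so 31 − 5 = 26 days remain after August 5, 1893; 207 − 26 = 181 left.
September 1893 has 30 days: 181 − 30 = 151 left.
October 1893 has 31 days: 151 − 31 = 120 left.
November 1893 has 30 days: 120 − 30 = 90 left.
December 1893 has 31 days: 90 − 31 = 59 left.
January 1894 has 31 days: 59 − 31 = 28 left.
28 days into February 1894 → February 28, 1894.
Adding 18 months from February 28, 1894:
month 2 + 18 = 20, which is month 8 of year 1895 → August 1895.
Day 28 is valid in August, giving August 28, 1895.
Going back 308 days from August 28, 1895:
Going back 28 days from August 28, 1895 reaches the end of the previous month; 308 − 28 = 280 left.
July 1895 has 31 days: 280 − 31 = 249 left.
June 1895 has 30 days: 249 − 30 = 219 left.
May 1895 has 31 days: 219 − 31 = 188 left.
April 1895 has 30 days: 188 − 30 = 158 left.
March 1895 has 31 days: 158 − 31 = 127 left.
February 1895 has 28 days (1895 is not a leap year): 127 − 28 = 99 left.
January 1895 has 31 days: 99 − 31 = 68 left.
December 1894 has 31 days: 68 − 31 = 37 left.
November 1894 has 30 days: 37 − 30 = 7 left.
October 1894 has 31 days; 31 − 7 = 24 → October 24, 1894.

October 24, 1894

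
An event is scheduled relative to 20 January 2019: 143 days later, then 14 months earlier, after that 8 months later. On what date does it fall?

December 12, 2018

Adding 143 days from January 20, 2019:
January has 31 days, so 31 − 20 = 11 days remain after January 20, 2019; 143 − 11 = 132 left.
February 2019 has 28 days (2019 is not a leap year): 132 − 28 = 104 left.
March 2019 has 31 days: 104 − 31 = 73 left.
April 2019 has 30 days: 73 − 30 = 43 left.
May 2019 has 31 days: 43 − 31 = 12 left.
12 days into June 2019 → June 12, 2019.
Going back 14 months from June 12, 2019:
month 6 − 14 = -8, which is month 4 of year 2018 → April 2018.
Day 12 is valid in April, giving April 12, 2018.
Advancing 8 months from April 12, 2018:
month 4 + 8 = 12 → December 2018.
Day 12 is valid in December, giving December 12, 2018.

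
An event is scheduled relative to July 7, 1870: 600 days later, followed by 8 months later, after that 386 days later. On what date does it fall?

Adding 600 days from July 7, 1870:
July has 31 days, so 31 − 7 = 24 days remain after July 7, 1870; 600 − 24 = 576 left.
August 1870 has 31 days: 576 − 31 = 545 left.
September 1870 has 30 days: 545 − 30 = 515 left.
October 1870 has 31 days: 515 − 31 = 484 left.
November 1870 has 30 days: 484 − 30 = 454 left.
December 1870 has 31 days: 454 − 31 = 423 left.
January 1871 has 31 days: 423 − 31 = 392 left.
February 1871 has 28 days (1871 is not a leap year): 392 − 28 = 364 left.
March 1871 has 31 days: 364 − 31 = 333 left.
April 1871 has 30 days: 333 − 30 = 303 left.
May 1871 has 31 days: 303 − 31 = 272 left.
June 1871 has 30 days: 272 − 30 = 242 left.
July 1871 has 31 days: 242 − 31 = 211 left.
August 1871 has 31 days: 211 − 31 = 180 left.
September 1871 has 30 days: 180 − 30 = 150 left.
October 1871 has 31 days: 150 − 31 = 119 left.
November 1871 has 30 days: 119 − 30 = 89 left.
December 1871 has 31 days: 89 − 31 = 58 left.
January 1872 has 31 days: 58 − 31 = 27 left.
27 days into February 1872 → February 27, 1872.
Adding 8 months from February 27, 1872:
month 2 + 8 = 10 → October 1872.
Day 27 is valid in October, giving October 27, 1872.
Advancing 386 days from October 27, 1872:
October has 31 days, so 31 − 27 = 4 days remain after October 27, 1872; 386 − 4 = 382 left.
November 1872 has 30 days: 382 − 30 = 352 left.
December 1872 has 31 days: 352 − 31 = 321 left.
January 1873 has 31 days: 321 − 31 = 290 left.
February 1873 has 28 days (1873 is not a leap year): 290 − 28 = 262 left.
March 1873 has 31 days: 262 − 31 = 231 left.
April 1873 has 30 days: 231 − 30 = 201 left.
May 1873 has 31 days: 201 − 31 = 170 left.
June 1873 has 30 days: 170 − 30 = 140 left.
July 1873 has 31 days: 140 − 31 = 109 left.
August 1873 has 31 days: 109 − 31 = 78 left.
September 1873 has 30 days: 78 − 30 = 48 left.
October 1873 has 31 days: 48 − 31 = 17 left.
17 days into November 1873 → November 17, 1873.

November 17, 1873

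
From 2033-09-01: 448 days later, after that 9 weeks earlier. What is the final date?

September 21, 2034

Counting forward 448 days from September 1, 2033:
September has 30 days, so 30 − 1 = 29 days remain after September 1, 2033; 448 − 29 = 419 left.
October 2033 has 31 days: 419 − 31 = 388 left.
November 2033 has 30 days: 388 − 30 = 358 left.
December 2033 has 31 days: 358 − 31 = 327 left.
January 2034 has 31 days: 327 − 31 = 296 left.
February 2034 has 28 days (2034 is not a leap year): 296 − 28 = 268 left.
March 2034 has 31 days: 268 − 31 = 237 left.
April 2034 has 30 days: 237 − 30 = 207 left.
May 2034 has 31 days: 207 − 31 = 176 left.
June 2034 has 30 days: 176 − 30 = 146 left.
July 2034 has 31 days: 146 − 31 = 115 left.
August 2034 has 31 days: 115 − 31 = 84 left.
September 2034 has 30 days: 84 − 30 = 54 left.
October 2034 has 31 days: 54 − 31 = 23 left.
23 days into November 2034 → November 23, 2034.
Counting back 9 weeks (= 63 days) from November 23, 2034:
Going back 23 days from November 23, 2034 reaches the end of the previous month; 63 − 23 = 40 left.
October 2034 has 31 days: 40 − 31 = 9 left.
September 2034 has 30 days; 30 − 9 = 21 → September 21, 2034.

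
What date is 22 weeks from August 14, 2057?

Counting forward 22 weeks = 154 days from August 14, 2057.
August has 31 days, so 31 − 14 = 17 days remain after August 14, 2057; 154 − 17 = 137 left.
September 2057 has 30 days: 137 − 30 = 107 left.
October 2057 has 31 days: 107 − 31 = 76 left.
November 2057 has 30 days: 76 − 30 = 46 left.
December 2057 has 31 days: 46 − 31 = 15 left.
15 days into January 2058 → January 15, 2058.

January 15, 2058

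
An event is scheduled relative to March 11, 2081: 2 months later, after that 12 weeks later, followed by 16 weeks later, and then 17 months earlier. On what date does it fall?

Counting forward 2 months from March 11, 2081:
month 3 + 2 = 5 → May 2081.
Day 11 is valid in May, giving May 11, 2081.
Adding 12 weeks (= 84 days) from May 11, 2081:
May has 31 days, so 31 − 11 = 20 days remain after May 11, 2081; 84 − 20 = 64 left.
June 2081 has 30 days: 64 − 30 = 34 left.
July 2081 has 31 days: 34 − 31 = 3 left.
3 days into August 2081 → August 3, 2081.
Advancing 16 weeks (= 112 days) from August 3, 2081:
August has 31 days, so 31 − 3 = 28 days remain after August 3, 2081; 112 − 28 = 84 left.
September 2081 has 30 days: 84 − 30 = 54 left.
October 2081 has 31 days: 54 − 31 = 23 left.
23 days into November 2081 → November 23, 2081.
Subtracting 17 months from November 23, 2081:
month 11 − 17 = -6, which is month 6 of year 2080 → June 2080.
Day 23 is valid in June, giving June 23, 2080.

June 23, 2080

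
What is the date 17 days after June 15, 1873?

July 2, 1873

Advancing 17 days from June 15, 1873.
June has 30 days, so 30 − 15 = 15 days remain after June 15, 1873; 17 − 15 = 2 left.
2 days into July 1873 → July 2, 1873.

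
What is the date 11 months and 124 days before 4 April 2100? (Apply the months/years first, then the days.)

December 31, 2098

Subtracting 11 months and 124 days from April 4, 2100: first the month/year part, then the days.
month 4 − 11 = -7, which is month 5 of year 2099 → May 2099.
Day 4 is valid in May, giving May 4, 2099.
Now subtract 124 days from May 4, 2099.
Going back 4 days from May 4, 2099 reaches the end of the previous month; 124 − 4 = 120 left.
April 2099 has 30 days: 120 − 30 = 90 left.
March 2099 has 31 days: 90 − 31 = 59 left.
February 2099 has 28 days (2099 is not a leap year): 59 − 28 = 31 left.
January 2099 has 31 days: 31 − 31 = 0 left.
December 2098 has 31 days; 31 − 0 = 31 → December 31, 2098.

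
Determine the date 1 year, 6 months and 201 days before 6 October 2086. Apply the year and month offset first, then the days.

Counting back 1 year, 6 months and 201 days from October 6, 2086: first the month/year part, then the days.
-1 year → 2085; month 10 − 6 = 4 → April 2085.
Day 6 is valid in April, giving April 6, 2085.
Now subtract 201 days from April 6, 2085.
Going back 6 days from April 6, 2085 reaches the end of the previous month; 201 − 6 = 195 left.
March 2085 has 31 days: 195 − 31 = 164 left.
February 2085 has 28 days (2085 is not a leap year): 164 − 28 = 136 left.
January 2085 has 31 days: 136 − 31 = 105 left.
December 2084 has 31 days: 105 − 31 = 74 left.
November 2084 has 30 days: 74 − 30 = 44 left.
October 2084 has 31 days: 44 − 31 = 13 left.
September 2084 has 30 days; 30 − 13 = 17 → September 17, 2084.

September 17, 2084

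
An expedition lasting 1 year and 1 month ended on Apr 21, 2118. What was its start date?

Subtracting 1 year and 1 month from April 21, 2118.
-1 year → 2117; month 4 − 1 = 3 → March 2117.
Day 21 is valid in March, giving March 21, 2117.

March 21, 2117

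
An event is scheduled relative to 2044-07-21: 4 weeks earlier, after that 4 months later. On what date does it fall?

October 23, 2044

Going back 4 weeks (= 28 days) from July 21, 2044:
Going back 21 days from July 21, 2044 reaches the end of the previous month; 28 − 21 = 7 left.
June 2044 has 30 days; 30 − 7 = 23 → June 23, 2044.
Adding 4 months from June 23, 2044:
month 6 + 4 = 10 → October 2044.
Day 23 is valid in October, giving October 23, 2044.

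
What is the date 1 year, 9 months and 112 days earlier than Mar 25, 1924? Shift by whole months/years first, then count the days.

Going back 1 year, 9 months and 112 days from March 25, 1924: first the month/year part, then the days.
-1 year → 1923; month 3 − 9 = -6, which is month 6 of year 1922 → June 1922.
Day 25 is valid in June, giving June 25, 1922.
Now subtract 112 days from June 25, 1922.
Going back 25 days from June 25, 1922 reaches the end of the previous month; 112 − 25 = 87 left.
May 1922 has 31 days: 87 − 31 = 56 left.
April 1922 has 30 days: 56 − 30 = 26 left.
March 1922 has 31 days; 31 − 26 = 5 → March 5, 1922.

March 5, 1922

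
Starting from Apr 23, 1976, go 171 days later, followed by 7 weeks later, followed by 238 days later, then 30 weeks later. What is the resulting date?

February 20, 1978

Advancing 171 days from April 23, 1976:
April has 30 days, so 30 − 23 = 7 days remain after April 23, 1976; 171 − 7 = 164 left.
May 1976 has 31 days: 164 − 31 = 133 left.
June 1976 has 30 days: 133 − 30 = 103 left.
July 1976 has 31 days: 103 − 31 = 72 left.
August 1976 has 31 days: 72 − 31 = 41 left.
September 1976 has 30 days: 41 − 30 = 11 left.
11 days into October 1976 → October 11, 1976.
Advancing 7 weeks (= 49 days) from October 11, 1976:
October has 31 days, so 31 − 11 = 20 days remain after October 11, 1976; 49 − 20 = 29 left.
29 days into November 1976 → November 29, 1976.
Adding 238 days from November 29, 1976:
November has 30 days, so 30 − 29 = 1 day remains after November 29, 1976; 238 − 1 = 237 left.
December 1976 has 31 days: 237 − 31 = 206 left.
January 1977 has 31 days: 206 − 31 = 175 left.
February 1977 has 28 days (1977 is not a leap year): 175 − 28 = 147 left.
March 1977 has 31 days: 147 − 31 = 116 left.
April 1977 has 30 days: 116 − 30 = 86 left.
May 1977 has 31 days: 86 − 31 = 55 left.
June 1977 has 30 days: 55 − 30 = 25 left.
25 days into July 1977 → July 25, 1977.
Advancing 30 weeks (= 210 days) from July 25, 1977:
July has 31 days, so 31 − 25 = 6 days remain after July 25, 1977; 210 − 6 = 204 left.
August 1977 has 31 days: 204 − 31 = 173 left.
September 1977 has 30 days: 173 − 30 = 143 left.
October 1977 has 31 days: 143 − 31 = 112 left.
November 1977 has 30 days: 112 − 30 = 82 left.
December 1977 has 31 days: 82 − 31 = 51 left.
January 1978 has 31 days: 51 − 31 = 20 left.
20 days into February 1978 → February 20, 1978.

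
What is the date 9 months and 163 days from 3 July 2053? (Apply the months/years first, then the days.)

September 13, 2054

Counting forward 9 months and 163 days from July 3, 2053: first the month/year part, then the days.
month 7 + 9 = 16, which is month 4 of year 2054 → April 2054.
Day 3 is valid in April, giving April 3, 2054.
Now add 163 days from April 3, 2054.
April has 30 days, so 30 − 3 = 27 days remain after April 3, 2054; 163 − 27 = 136 left.
May 2054 has 31 days: 136 − 31 = 105 left.
June 2054 has 30 days: 105 − 30 = 75 left.
July 2054 has 31 days: 75 − 31 = 44 left.
August 2054 has 31 days: 44 − 31 = 13 left.
13 days into September 2054 → September 13, 2054.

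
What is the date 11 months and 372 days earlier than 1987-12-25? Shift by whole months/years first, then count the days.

January 18, 1986

Going back 11 months and 372 days from December 25, 1987: first the month/year part, then the days.
month 12 − 11 = 1 → January 1987.
Day 25 is valid in January, giving January 25, 1987.
Now subtract 372 days from January 25, 1987.
Going back 25 days from January 25, 1987 reaches the end of the previous month; 372 − 25 = 347 left.
December 1986 has 31 days: 347 − 31 = 316 left.
November 1986 has 30 days: 316 − 30 = 286 left.
October 1986 has 31 days: 286 − 31 = 255 left.
September 1986 has 30 days: 255 − 30 = 225 left.
August 1986 has 31 days: 225 − 31 = 194 left.
July 1986 has 31 days: 194 − 31 = 163 left.
June 1986 has 30 days: 163 − 30 = 133 left.
May 1986 has 31 days: 133 − 31 = 102 left.
April 1986 has 30 days: 102 − 30 = 72 left.
March 1986 has 31 days: 72 − 31 = 41 left.
February 1986 has 28 days (1986 is not a leap year): 41 − 28 = 13 left.
January 1986 has 31 days; 31 − 13 = 18 → January 18, 1986.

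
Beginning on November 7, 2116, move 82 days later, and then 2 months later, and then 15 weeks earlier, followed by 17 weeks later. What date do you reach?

April 11, 2117

Adding 82 days from November 7, 2116:
November has 30 days, so 30 − 7 = 23 days remain after November 7, 2116; 82 − 23 = 59 left.
December 2116 has 31 days: 59 − 31 = 28 left.
28 days into January 2117 → January 28, 2117.
Advancing 2 months from January 28, 2117:
month 1 + 2 = 3 → March 2117.
Day 28 is valid in March, giving March 28, 2117.
Subtracting 15 weeks (= 105 days) from March 28, 2117:
Going back 28 days from March 28, 2117 reaches the end of the previous month; 105 − 28 = 77 left.
February 2117 has 28 days (2117 is not a leap year): 77 − 28 = 49 left.
January 2117 has 31 days: 49 − 31 = 18 left.
December 2116 has 31 days; 31 − 18 = 13 → December 13, 2116.
Counting forward 17 weeks (= 119 days) from December 13, 2116:
December has 31 days, so 31 − 13 = 18 days remain after December 13, 2116; 119 − 18 = 101 left.
January 2117 has 31 days: 101 − 31 = 70 left.
February 2117 has 28 days (2117 is not a leap year): 70 − 28 = 42 left.
March 2117 has 31 days: 42 − 31 = 11 left.
11 days into April 2117 → April 11, 2117.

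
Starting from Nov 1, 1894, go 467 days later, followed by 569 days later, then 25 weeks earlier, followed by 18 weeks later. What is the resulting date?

Counting forward 467 days from November 1, 1894:
November has 30 days, so 30 − 1 = 29 days remain after November 1, 1894; 467 − 29 = 438 left.
December 1894 has 31 days: 438 − 31 = 407 left.
January 1895 has 31 days: 407 − 31 = 376 left.
February 1895 has 28 days (1895 is not a leap year): 376 − 28 = 348 left.
March 1895 has 31 days: 348 − 31 = 317 left.
April 1895 has 30 days: 317 − 30 = 287 left.
May 1895 has 31 days: 287 − 31 = 256 left.
June 1895 has 30 days: 256 − 30 = 226 left.
July 1895 has 31 days: 226 − 31 = 195 left.
August 1895 has 31 days: 195 − 31 = 164 left.
September 1895 has 30 days: 164 − 30 = 134 left.
October 1895 has 31 days: 134 − 31 = 103 left.
November 1895 has 30 days: 103 − 30 = 73 left.
December 1895 has 31 days: 73 − 31 = 42 left.
January 1896 has 31 days: 42 − 31 = 11 left.
11 days into February 1896 → February 11, 1896.
Counting forward 569 days from February 11, 1896:
February has 29 days, so 29 − 11 = 18 days remain after February 11, 1896; 569 − 18 = 551 left.
March 1896 has 31 days: 551 − 31 = 520 left.
April 1896 has 30 days: 520 − 30 = 490 left.
May 1896 has 31 days: 490 − 31 = 459 left.
June 1896 has 30 days: 459 − 30 = 429 left.
July 1896 has 31 days: 429 − 31 = 398 left.
August 1896 has 31 days: 398 − 31 = 367 left.
September 1896 has 30 days: 367 − 30 = 337 left.
October 1896 has 31 days: 337 − 31 = 306 left.
November 1896 has 30 days: 306 − 30 = 276 left.
December 1896 has 31 days: 276 − 31 = 245 left.
January 1897 has 31 days: 245 − 31 = 214 left.
February 1897 has 28 days (1897 is not a leap year): 214 − 28 = 186 left.
March 1897 has 31 days: 186 − 31 = 155 left.
April 1897 has 30 days: 155 − 30 = 125 left.
May 1897 has 31 days: 125 − 31 = 94 left.
June 1897 has 30 days: 94 − 30 = 64 left.
July 1897 has 31 days: 64 − 31 = 33 left.
August 1897 has 31 days: 33 − 31 = 2 left.
2 days into September 1897 → September 2, 1897.
Subtracting 25 weeks (= 175 days) from September 2, 1897:
Going back 2 days from September 2, 1897 reaches the end of the previous month; 175 − 2 = 173 left.
August 1897 has 31 days: 173 − 31 = 142 left.
July 1897 has 31 days: 142 − 31 = 111 left.
June 1897 has 30 days: 111 − 30 = 81 left.
May 1897 has 31 days: 81 − 31 = 50 left.
April 1897 has 30 days: 50 − 30 = 20 left.
March 1897 has 31 days; 31 − 20 = 11 → March 11, 1897.
Advancing 18 weeks (= 126 days) from March 11, 1897:
March has 31 days, so 31 − 11 = 20 days remain after March 11, 1897; 126 − 20 = 106 left.
April 1897 has 30 days: 106 − 30 = 76 left.
May 1897 has 31 days: 76 − 31 = 45 left.
June 1897 has 30 days: 45 − 30 = 15 left.
15 days into July 1897 → July 15, 1897.

July 15, 1897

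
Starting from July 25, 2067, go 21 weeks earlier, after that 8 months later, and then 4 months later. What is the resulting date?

Subtracting 21 weeks (= 147 days) from July 25, 2067:
Going back 25 days from July 25, 2067 reaches the end of the previous month; 147 − 25 = 122 left.
June 2067 has 30 days: 122 − 30 = 92 left.
May 2067 has 31 days: 92 − 31 = 61 left.
April 2067 has 30 days: 61 − 30 = 31 left.
March 2067 has 31 days: 31 − 31 = 0 left.
February 2067 has 28 days; 28 − 0 = 28 → February 28, 2067.
Advancing 8 months from February 28, 2067:
month 2 + 8 = 10 → October 2067.
Day 28 is valid in October, giving October 28, 2067.
Adding 4 months from October 28, 2067:
month 10 + 4 = 14, which is month 2 of year 2068 → February 2068.
Day 28 is valid in February, giving February 28, 2068.

February 28, 2068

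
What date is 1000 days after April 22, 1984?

January 17, 1987

Adding 1000 days from April 22, 1984.
April has 30 days, so 30 − 22 = 8 days remain after April 22, 1984; 1000 − 8 = 992 left.
May 1984 has 31 days: 992 − 31 = 961 left.
June 1984 has 30 days: 961 − 30 = 931 left.
July 1984 has 31 days: 931 − 31 = 900 left.
August 1984 has 31 days: 900 − 31 = 869 left.
September 1984 has 30 days: 869 − 30 = 839 left.
October 1984 has 31 days: 839 − 31 = 808 left.
November 1984 has 30 days: 808 − 30 = 778 left.
December 1984 has 31 days: 778 − 31 = 747 left.
January 1985 has 31 days: 747 − 31 = 716 left.
February 1985 has 28 days (1985 is not a leap year): 716 − 28 = 688 left.
March 1985 has 31 days: 688 − 31 = 657 left.
April 1985 has 30 days: 657 − 30 = 627 left.
May 1985 has 31 days: 627 − 31 = 596 left.
June 1985 has 30 days: 596 − 30 = 566 left.
July 1985 has 31 days: 566 − 31 = 535 left.
August 1985 has 31 days: 535 − 31 = 504 left.
September 1985 has 30 days: 504 − 30 = 474 left.
October 1985 has 31 days: 474 − 31 = 443 left.
November 1985 has 30 days: 443 − 30 = 413 left.
December 1985 has 31 days: 413 − 31 = 382 left.
January 1986 has 31 days: 382 − 31 = 351 left.
February 1986 has 28 days (1986 is not a leap year): 351 − 28 = 323 left.
March 1986 has 31 days: 323 − 31 = 292 left.
April 1986 has 30 days: 292 − 30 = 262 left.
May 1986 has 31 days: 262 − 31 = 231 left.
June 1986 has 30 days: 231 − 30 = 201 left.
July 1986 has 31 days: 201 − 31 = 170 left.
August 1986 has 31 days: 170 − 31 = 139 left.
September 1986 has 30 days: 139 − 30 = 109 left.
October 1986 has 31 days: 109 − 31 = 78 left.
November 1986 has 30 days: 78 − 30 = 48 left.
December 1986 has 31 days: 48 − 31 = 17 left.
17 days into January 1987 → January 17, 1987.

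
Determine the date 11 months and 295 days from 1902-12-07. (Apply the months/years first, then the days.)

August 28, 1904

Counting forward 11 months and 295 days from December 7, 1902: first the month/year part, then the days.
month 12 + 11 = 23, which is month 11 of year 1903 → November 1903.
Day 7 is valid in November, giving November 7, 1903.
Now add 295 days from November 7, 1903.
November has 30 days, so 30 − 7 = 23 days remain after November 7, 1903; 295 − 23 = 272 left.
December 1903 has 31 days: 272 − 31 = 241 left.
January 1904 has 31 days: 241 − 31 = 210 left.
February 1904 has 29 days (1904 is a leap year): 210 − 29 = 181 left.
March 1904 has 31 days: 181 − 31 = 150 left.
April 1904 has 30 days: 150 − 30 = 120 left.
May 1904 has 31 days: 120 − 31 = 89 left.
June 1904 has 30 days: 89 − 30 = 59 left.
July 1904 has 31 days: 59 − 31 = 28 left.
28 days into August 1904 → August 28, 1904.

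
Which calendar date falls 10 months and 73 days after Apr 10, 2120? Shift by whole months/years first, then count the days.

April 24, 2121

Adding 10 months and 73 days from April 10, 2120: first the month/year part, then the days.
month 4 + 10 = 14, which is month 2 of year 2121 → February 2121.
Day 10 is valid in February, giving February 10, 2121.
Now add 73 days from February 10, 2121.
February has 28 days, so 28 − 10 = 18 days remain after February 10, 2121; 73 − 18 = 55 left.
March 2121 has 31 days: 55 − 31 = 24 left.
24 days into April 2121 → April 24, 2121.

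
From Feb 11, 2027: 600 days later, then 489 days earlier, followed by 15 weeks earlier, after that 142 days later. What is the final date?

Counting forward 600 days from February 11, 2027:
February has 28 days, so 28 − 11 = 17 days remain after February 11, 2027; 600 − 17 = 583 left.
March 2027 has 31 days: 583 − 31 = 552 left.
April 2027 has 30 days: 552 − 30 = 522 left.
May 2027 has 31 days: 522 − 31 = 491 left.
June 2027 has 30 days: 491 − 30 = 461 left.
July 2027 has 31 days: 461 − 31 = 430 left.
August 2027 has 31 days: 430 − 31 = 399 left.
September 2027 has 30 days: 399 − 30 = 369 left.
October 2027 has 31 days: 369 − 31 = 338 left.
November 2027 has 30 days: 338 − 30 = 308 left.
December 2027 has 31 days: 308 − 31 = 277 left.
January 2028 has 31 days: 277 − 31 = 246 left.
February 2028 has 29 days (2028 is a leap year): 246 − 29 = 217 left.
March 2028 has 31 days: 217 − 31 = 186 left.
April 2028 has 30 days: 186 − 30 = 156 left.
May 2028 has 31 days: 156 − 31 = 125 left.
June 2028 has 30 days: 125 − 30 = 95 left.
July 2028 has 31 days: 95 − 31 = 64 left.
August 2028 has 31 days: 64 − 31 = 33 left.
September 2028 has 30 days: 33 − 30 = 3 left.
3 days into October 2028 → October 3, 2028.
Counting back 489 days from October 3, 2028:
Going back 3 days from October 3, 2028 reaches the end of the previous month; 489 − 3 = 486 left.
September 2028 has 30 days: 486 − 30 = 456 left.
August 2028 has 31 days: 456 − 31 = 425 left.
July 2028 has 31 days: 425 − 31 = 394 left.
June 2028 has 30 days: 394 − 30 = 364 left.
May 2028 has 31 days: 364 − 31 = 333 left.
April 2028 has 30 days: 333 − 30 = 303 left.
March 2028 has 31 days: 303 − 31 = 272 left.
February 2028 has 29 days (2028 is a leap year): 272 − 29 = 243 left.
January 2028 has 31 days: 243 − 31 = 212 left.
December 2027 has 31 days: 212 − 31 = 181 left.
November 2027 has 30 days: 181 − 30 = 151 left.
October 2027 has 31 days: 151 − 31 = 120 left.
September 2027 has 30 days: 120 − 30 = 90 left.
August 2027 has 31 days: 90 − 31 = 59 left.
July 2027 has 31 days: 59 − 31 = 28 left.
June 2027 has 30 days; 30 − 28 = 2 → June 2, 2027.
Counting back 15 weeks (= 105 days) from June 2, 2027:
Going back 2 days from June 2, 2027 reaches the end of the previous month; 105 − 2 = 103 left.
May 2027 has 31 days: 103 − 31 = 72 left.
April 2027 has 30 days: 72 − 30 = 42 left.
March 2027 has 31 days: 42 − 31 = 11 left.
February 2027 has 28 days; 28 − 11 = 17 → February 17, 2027.
Adding 142 days from February 17, 2027:
February has 28 days, so 28 − 17 = 11 days remain after February 17, 2027; 142 − 11 = 131 left.
March 2027 has 31 days: 131 − 31 = 100 left.
April 2027 has 30 days: 100 − 30 = 70 left.
May 2027 has 31 days: 70 − 31 = 39 left.
June 2027 has 30 days: 39 − 30 = 9 left.
9 days into July 2027 → July 9, 2027.

July 9, 2027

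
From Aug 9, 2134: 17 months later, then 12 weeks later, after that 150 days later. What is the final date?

August 30, 2136

Advancing 17 months from August 9, 2134:
month 8 + 17 = 25, which is month 1 of year 2136 → January 2136.
Day 9 is valid in January, giving January 9, 2136.
Advancing 12 weeks (= 84 days) from January 9, 2136:
January has 31 days, so 31 − 9 = 22 days remain after January 9, 2136; 84 − 22 = 62 left.
February 2136 has 29 days (2136 is a leap year): 62 − 29 = 33 left.
March 2136 has 31 days: 33 − 31 = 2 left.
2 days into April 2136 → April 2, 2136.
Counting forward 150 days from April 2, 2136:
April has 30 days, so 30 − 2 = 28 days remain after April 2, 2136; 150 − 28 = 122 left.
May 2136 has 31 days: 122 − 31 = 91 left.
June 2136 has 30 days: 91 − 30 = 61 left.
July 2136 has 31 days: 61 − 31 = 30 left.
30 days into August 2136 → August 30, 2136.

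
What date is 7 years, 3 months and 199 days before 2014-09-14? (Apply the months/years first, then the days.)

Counting back 7 years, 3 months and 199 days from September 14, 2014: first the month/year part, then the days.
-7 years → 2007; month 9 − 3 = 6 → June 2007.
Day 14 is valid in June, giving June 14, 2007.
Now subtract 199 days from June 14, 2007.
Going back 14 days from June 14, 2007 reaches the end of the previous month; 199 − 14 = 185 left.
May 2007 has 31 days: 185 − 31 = 154 left.
April 2007 has 30 days: 154 − 30 = 124 left.
March 2007 has 31 days: 124 − 31 = 93 left.
February 2007 has 28 days (2007 is not a leap year): 93 − 28 = 65 left.
January 2007 has 31 days: 65 − 31 = 34 left.
December 2006 has 31 days: 34 − 31 = 3 left.
November 2006 has 30 days; 30 − 3 = 27 → November 27, 2006.

November 27, 2006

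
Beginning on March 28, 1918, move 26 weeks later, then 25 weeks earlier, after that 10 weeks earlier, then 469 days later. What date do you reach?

Advancing 26 weeks (= 182 days) from March 28, 1918:
March has 31 days, so 31 − 28 = 3 days remain after March 28, 1918; 182 − 3 = 179 left.
April 1918 has 30 days: 179 − 30 = 149 left.
May 1918 has 31 days: 149 − 31 = 118 left.
June 1918 has 30 days: 118 − 30 = 88 left.
July 1918 has 31 days: 88 − 31 = 57 left.
August 1918 has 31 days: 57 − 31 = 26 left.
26 days into September 1918 → September 26, 1918.
Counting back 25 weeks (= 175 days) from September 26, 1918:
Going back 26 days from September 26, 1918 reaches the end of the previous month; 175 − 26 = 149 left.
August 1918 has 31 days: 149 − 31 = 118 left.
July 1918 has 31 days: 118 − 31 = 87 left.
June 1918 has 30 days: 87 − 30 = 57 left.
May 1918 has 31 days: 57 − 31 = 26 left.
April 1918 has 30 days; 30 − 26 = 4 → April 4, 1918.
Subtracting 10 weeks (= 70 days) from April 4, 1918:
Going back 4 days from April 4, 1918 reaches the end of the previous month; 70 − 4 = 66 left.
March 1918 has 31 days: 66 − 31 = 35 left.
February 1918 has 28 days (1918 is not a leap year): 35 − 28 = 7 left.
January 1918 has 31 days; 31 − 7 = 24 → January 24, 1918.
Advancing 469 days from January 24, 1918:
January has 31 days, so 31 − 24 = 7 days remain after January 24, 1918; 469 − 7 = 462 left.
February 1918 has 28 days (1918 is not a leap year): 462 − 28 = 434 left.
March 1918 has 31 days: 434 − 31 = 403 left.
April 1918 has 30 days: 403 − 30 = 373 left.
May 1918 has 31 days: 373 − 31 = 342 left.
June 1918 has 30 days: 342 − 30 = 312 left.
July 1918 has 31 days: 312 − 31 = 281 left.
August 1918 has 31 days: 281 − 31 = 250 left.
September 1918 has 30 days: 250 − 30 = 220 left.
October 1918 has 31 days: 220 − 31 = 189 left.
November 1918 has 30 days: 189 − 30 = 159 left.
December 1918 has 31 days: 159 − 31 = 128 left.
January 1919 has 31 days: 128 − 31 = 97 left.
February 1919 has 28 days (1919 is not a leap year): 97 − 28 = 69 left.
March 1919 has 31 days: 69 − 31 = 38 left.
April 1919 has 30 days: 38 − 30 = 8 left.
8 days into May 1919 → May 8, 1919.

May 8, 1919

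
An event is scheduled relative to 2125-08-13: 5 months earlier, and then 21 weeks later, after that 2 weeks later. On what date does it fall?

Counting back 5 months from August 13, 2125:
month 8 − 5 = 3 → March 2125.
Day 13 is valid in March, giving March 13, 2125.
Advancing 21 weeks (= 147 days) from March 13, 2125:
March has 31 days, so 31 − 13 = 18 days remain after March 13, 2125; 147 − 18 = 129 left.
April 2125 has 30 days: 129 − 30 = 99 left.
May 2125 has 31 days: 99 − 31 = 68 left.
June 2125 has 30 days: 68 − 30 = 38 left.
July 2125 has 31 days: 38 − 31 = 7 left.
7 days into August 2125 → August 7, 2125.
Advancing 2 weeks (= 14 days) from August 7, 2125:
August has 31 days; 7 + 14 = 21, still in August.

August 21, 2125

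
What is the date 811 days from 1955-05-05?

July 24, 1957

Counting forward 811 days from May 5, 1955.
May has 31 days, so 31 − 5 = 26 days remain after May 5, 1955; 811 − 26 = 785 left.
June 1955 has 30 days: 785 − 30 = 755 left.
July 1955 has 31 days: 755 − 31 = 724 left.
August 1955 has 31 days: 724 − 31 = 693 left.
September 1955 has 30 days: 693 − 30 = 663 left.
October 1955 has 31 days: 663 − 31 = 632 left.
November 1955 has 30 days: 632 − 30 = 602 left.
December 1955 has 31 days: 602 − 31 = 571 left.
January 1956 has 31 days: 571 − 31 = 540 left.
February 1956 has 29 days (1956 is a leap year): 540 − 29 = 511 left.
March 1956 has 31 days: 511 − 31 = 480 left.
April 1956 has 30 days: 480 − 30 = 450 left.
May 1956 has 31 days: 450 − 31 = 419 left.
June 1956 has 30 days: 419 − 30 = 389 left.
July 1956 has 31 days: 389 − 31 = 358 left.
August 1956 has 31 days: 358 − 31 = 327 left.
September 1956 has 30 days: 327 − 30 = 297 left.
October 1956 has 31 days: 297 − 31 = 266 left.
November 1956 has 30 days: 266 − 30 = 236 left.
December 1956 has 31 days: 236 − 31 = 205 left.
January 1957 has 31 days: 205 − 31 = 174 left.
February 1957 has 28 days (1957 is not a leap year): 174 − 28 = 146 left.
March 1957 has 31 days: 146 − 31 = 115 left.
April 1957 has 30 days: 115 − 30 = 85 left.
May 1957 has 31 days: 85 − 31 = 54 left.
June 1957 has 30 days: 54 − 30 = 24 left.
24 days into July 1957 → July 24, 1957.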